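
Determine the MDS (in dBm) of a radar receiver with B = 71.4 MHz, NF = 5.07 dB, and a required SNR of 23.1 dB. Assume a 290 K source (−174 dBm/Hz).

Sensitivity = −174 + 10 log₁₀(B) + NF + SNR_min
= −174 + 78.54 + 5.07 + 23.1
= −67.29 dBm → −67.3 dBm

−67.3 dBm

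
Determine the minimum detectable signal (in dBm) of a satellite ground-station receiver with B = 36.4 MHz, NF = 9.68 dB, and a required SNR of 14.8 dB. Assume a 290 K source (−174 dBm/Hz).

Sensitivity = −174 + 10 log₁₀(B) + NF + SNR_min
= −174 + 75.61 + 9.68 + 14.8
= −73.91 dBm → −73.9 dBm

−73.9 dBm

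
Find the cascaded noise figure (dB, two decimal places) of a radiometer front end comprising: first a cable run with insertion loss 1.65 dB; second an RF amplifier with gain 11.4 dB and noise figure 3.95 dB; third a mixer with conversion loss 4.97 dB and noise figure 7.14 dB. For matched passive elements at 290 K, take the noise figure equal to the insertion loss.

6.10 dB

Convert to linear (a loss of L dB is a gain of −L dB): F_i = 10^(NF_i/10), G_i = 10^(G_i,dB/10)
  Stage 1: F_1 = 10^(1.65/10) = 1.462, G_1 = 10^(−1.65/10) = 0.6839
  Stage 2: F_2 = 10^(3.95/10) = 2.483, G_2 = 10^(11.4/10) = 13.80
  Stage 3: F_3 = 10^(7.14/10) = 5.176, G_3 = 10^(−4.97/10) = 0.3184
Friis cascade:
  F = 1.462 + (2.483 − 1)/0.6839 + (5.176 − 1)/9.441 = 4.073
NF = 10 log₁₀(4.073) = 6.10 dB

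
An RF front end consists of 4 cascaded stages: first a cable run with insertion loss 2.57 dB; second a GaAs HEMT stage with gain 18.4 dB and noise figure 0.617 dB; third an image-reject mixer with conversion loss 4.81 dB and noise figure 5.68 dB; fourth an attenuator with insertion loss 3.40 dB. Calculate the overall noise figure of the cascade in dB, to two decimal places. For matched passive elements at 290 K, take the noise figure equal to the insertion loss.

Convert to linear (a loss of L dB is a gain of −L dB): F_i = 10^(NF_i/10), G_i = 10^(G_i,dB/10)
  Stage 1: F_1 = 10^(2.57/10) = 1.807, G_1 = 10^(−2.57/10) = 0.5534
  Stage 2: F_2 = 10^(0.617/10) = 1.153, G_2 = 10^(18.4/10) = 69.18
  Stage 3: F_3 = 10^(5.68/10) = 3.698, G_3 = 10^(−4.81/10) = 0.3304
  Stage 4: F_4 = 10^(3.40/10) = 2.188, G_4 = 10^(−3.40/10) = 0.4571
Friis cascade:
  F = 1.807 + (1.153 − 1)/0.5534 + (3.698 − 1)/38.28 + (2.188 − 1)/12.65 = 2.247
NF = 10 log₁₀(2.247) = 3.52 dB

3.52 dB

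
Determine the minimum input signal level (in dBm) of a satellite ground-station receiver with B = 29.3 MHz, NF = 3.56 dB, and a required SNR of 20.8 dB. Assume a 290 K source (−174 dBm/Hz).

−75.0 dBm

Sensitivity = −174 + 10 log₁₀(B) + NF + SNR_min
= −174 + 74.67 + 3.56 + 20.8
= −74.97 dBm → −75.0 dBm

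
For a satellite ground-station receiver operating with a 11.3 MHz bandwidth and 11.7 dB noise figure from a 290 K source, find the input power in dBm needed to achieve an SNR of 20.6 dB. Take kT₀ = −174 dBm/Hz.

−71.2 dBm

Sensitivity = −174 + 10 log₁₀(B) + NF + SNR_min
= −174 + 70.53 + 11.7 + 20.6
= −71.17 dBm → −71.2 dBm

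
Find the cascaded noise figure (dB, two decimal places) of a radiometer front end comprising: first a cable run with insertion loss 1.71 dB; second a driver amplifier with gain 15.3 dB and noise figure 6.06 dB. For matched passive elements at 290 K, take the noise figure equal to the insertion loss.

Convert to linear (a loss of L dB is a gain of −L dB): F_i = 10^(NF_i/10), G_i = 10^(G_i,dB/10)
  Stage 1: F_1 = 10^(1.71/10) = 1.483, G_1 = 10^(−1.71/10) = 0.6745
  Stage 2: F_2 = 10^(6.06/10) = 4.036, G_2 = 10^(15.3/10) = 33.88
Friis cascade:
  F = 1.483 + (4.036 − 1)/0.6745 = 5.984
NF = 10 log₁₀(5.984) = 7.77 dB

7.77 dB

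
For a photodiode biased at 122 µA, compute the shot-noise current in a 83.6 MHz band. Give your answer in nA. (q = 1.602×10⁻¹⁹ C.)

I_n = √(2qI·B)
2qI·B = 2 × 1.602×10⁻¹⁹ × 1.22×10⁻⁴ × 8.36×10⁷ = 3.27×10⁻¹⁵ A²
I_n = √(3.27×10⁻¹⁵) = 5.72×10⁻⁸ A = 57.2 nA

57.2 nA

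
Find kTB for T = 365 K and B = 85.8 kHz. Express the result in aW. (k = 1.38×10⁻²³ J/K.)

P_n = kTB = 1.38×10⁻²³ × 365 × 8.58×10⁴ = 4.32×10⁻¹⁶ W = 432 aW

432 aW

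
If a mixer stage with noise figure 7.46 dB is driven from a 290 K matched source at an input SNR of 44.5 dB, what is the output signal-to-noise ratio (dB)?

By definition F = SNR_in/SNR_out, so in dB: SNR_out = SNR_in − NF
SNR_out = 44.5 − 7.46 = 37.04 dB

37.04 dB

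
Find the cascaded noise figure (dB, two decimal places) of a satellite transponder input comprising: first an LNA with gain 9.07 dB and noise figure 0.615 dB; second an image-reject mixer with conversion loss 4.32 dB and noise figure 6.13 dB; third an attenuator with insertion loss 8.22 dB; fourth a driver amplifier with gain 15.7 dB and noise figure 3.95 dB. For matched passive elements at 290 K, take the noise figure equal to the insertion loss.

8.28 dB

Convert to linear (a loss of L dB is a gain of −L dB): F_i = 10^(NF_i/10), G_i = 10^(G_i,dB/10)
  Stage 1: F_1 = 10^(0.615/10) = 1.152, G_1 = 10^(9.07/10) = 8.072
  Stage 2: F_2 = 10^(6.13/10) = 4.102, G_2 = 10^(−4.32/10) = 0.3698
  Stage 3: F_3 = 10^(8.22/10) = 6.637, G_3 = 10^(−8.22/10) = 0.1507
  Stage 4: F_4 = 10^(3.95/10) = 2.483, G_4 = 10^(15.7/10) = 37.15
Friis cascade:
  F = 1.152 + (4.102 − 1)/8.072 + (6.637 − 1)/2.985 + (2.483 − 1)/0.4498 = 6.722
NF = 10 log₁₀(6.722) = 8.28 dB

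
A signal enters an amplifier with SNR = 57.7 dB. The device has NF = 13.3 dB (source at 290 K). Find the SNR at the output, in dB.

By definition F = SNR_in/SNR_out, so in dB: SNR_out = SNR_in − NF
SNR_out = 57.7 − 13.3 = 44.4 dB

44.4 dB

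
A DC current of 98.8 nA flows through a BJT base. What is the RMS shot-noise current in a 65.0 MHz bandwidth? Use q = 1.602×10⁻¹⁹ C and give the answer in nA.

1.43 nA

I_n = √(2qI·B)
2qI·B = 2 × 1.602×10⁻¹⁹ × 9.88×10⁻⁸ × 6.50×10⁷ = 2.06×10⁻¹⁸ A²
I_n = √(2.06×10⁻¹⁸) = 1.43×10⁻⁹ A = 1.43 nA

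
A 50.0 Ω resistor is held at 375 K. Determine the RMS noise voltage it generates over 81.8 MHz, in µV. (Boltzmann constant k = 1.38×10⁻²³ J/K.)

V_n = √(4kTRB)
4kTRB = 4 × 1.38×10⁻²³ × 375 × 5.00×10¹ × 8.18×10⁷ = 8.47×10⁻¹¹ V²
V_n = √(8.47×10⁻¹¹) = 9.20×10⁻⁶ V = 9.20 µV

9.20 µV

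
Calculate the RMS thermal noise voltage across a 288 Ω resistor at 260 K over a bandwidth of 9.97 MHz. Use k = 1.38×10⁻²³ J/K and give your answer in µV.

6.42 µV

V_n = √(4kTRB)
4kTRB = 4 × 1.38×10⁻²³ × 260 × 2.88×10² × 9.97×10⁶ = 4.12×10⁻¹¹ V²
V_n = √(4.12×10⁻¹¹) = 6.42×10⁻⁶ V = 6.42 µV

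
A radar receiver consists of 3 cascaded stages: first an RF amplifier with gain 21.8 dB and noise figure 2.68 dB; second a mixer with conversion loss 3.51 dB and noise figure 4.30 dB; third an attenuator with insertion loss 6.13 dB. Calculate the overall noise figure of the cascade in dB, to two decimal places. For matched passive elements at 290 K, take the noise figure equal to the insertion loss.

Convert to linear (a loss of L dB is a gain of −L dB): F_i = 10^(NF_i/10), G_i = 10^(G_i,dB/10)
  Stage 1: F_1 = 10^(2.68/10) = 1.854, G_1 = 10^(21.8/10) = 151.4
  Stage 2: F_2 = 10^(4.30/10) = 2.692, G_2 = 10^(−3.51/10) = 0.4457
  Stage 3: F_3 = 10^(6.13/10) = 4.102, G_3 = 10^(−6.13/10) = 0.2438
Friis cascade:
  F = 1.854 + (2.692 − 1)/151.4 + (4.102 − 1)/67.45 = 1.911
NF = 10 log₁₀(1.911) = 2.81 dB

2.81 dB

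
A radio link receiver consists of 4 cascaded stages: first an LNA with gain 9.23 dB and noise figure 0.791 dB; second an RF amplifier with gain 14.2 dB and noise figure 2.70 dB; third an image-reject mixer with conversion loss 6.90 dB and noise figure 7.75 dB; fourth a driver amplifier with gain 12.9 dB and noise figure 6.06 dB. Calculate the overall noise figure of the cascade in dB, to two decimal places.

Convert to linear (a loss of L dB is a gain of −L dB): F_i = 10^(NF_i/10), G_i = 10^(G_i,dB/10)
  Stage 1: F_1 = 10^(0.791/10) = 1.200, G_1 = 10^(9.23/10) = 8.375
  Stage 2: F_2 = 10^(2.70/10) = 1.862, G_2 = 10^(14.2/10) = 26.30
  Stage 3: F_3 = 10^(7.75/10) = 5.957, G_3 = 10^(−6.90/10) = 0.2042
  Stage 4: F_4 = 10^(6.06/10) = 4.036, G_4 = 10^(12.9/10) = 19.50
Friis cascade:
  F = 1.200 + (1.862 − 1)/8.375 + (5.957 − 1)/220.3 + (4.036 − 1)/44.98 = 1.393
NF = 10 log₁₀(1.393) = 1.44 dB

1.44 dB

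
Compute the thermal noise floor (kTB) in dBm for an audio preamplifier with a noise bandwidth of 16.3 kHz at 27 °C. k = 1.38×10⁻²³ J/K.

−131.7 dBm

T = 27 °C + 273.15 = 300.15 K
P_n = kTB = 1.38×10⁻²³ × 300.15 × 1.63×10⁴ = 6.75×10⁻¹⁷ W
In dBm: 10 log₁₀(6.75×10⁻¹⁷ / 10⁻³) = −131.7 dBm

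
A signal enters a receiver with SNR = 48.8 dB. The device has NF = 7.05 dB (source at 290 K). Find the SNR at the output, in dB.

By definition F = SNR_in/SNR_out, so in dB: SNR_out = SNR_in − NF
SNR_out = 48.8 − 7.05 = 41.75 dB

41.75 dB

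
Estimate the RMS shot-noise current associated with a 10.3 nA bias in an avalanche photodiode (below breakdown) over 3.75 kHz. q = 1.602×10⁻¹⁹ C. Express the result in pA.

3.52 pA

I_n = √(2qI·B)
2qI·B = 2 × 1.602×10⁻¹⁹ × 1.03×10⁻⁸ × 3.75×10³ = 1.24×10⁻²³ A²
I_n = √(1.24×10⁻²³) = 3.52×10⁻¹² A = 3.52 pA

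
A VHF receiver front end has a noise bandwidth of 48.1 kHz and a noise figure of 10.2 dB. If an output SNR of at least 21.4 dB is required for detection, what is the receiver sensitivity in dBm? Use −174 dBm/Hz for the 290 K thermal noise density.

−95.6 dBm

Sensitivity = −174 + 10 log₁₀(B) + NF + SNR_min
= −174 + 46.82 + 10.2 + 21.4
= −95.58 dBm → −95.6 dBm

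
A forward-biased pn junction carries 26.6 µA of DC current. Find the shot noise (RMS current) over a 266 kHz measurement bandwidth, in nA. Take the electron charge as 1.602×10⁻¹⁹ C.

I_n = √(2qI·B)
2qI·B = 2 × 1.602×10⁻¹⁹ × 2.66×10⁻⁵ × 2.66×10⁵ = 2.27×10⁻¹⁸ A²
I_n = √(2.27×10⁻¹⁸) = 1.51×10⁻⁹ A = 1.51 nA

1.51 nA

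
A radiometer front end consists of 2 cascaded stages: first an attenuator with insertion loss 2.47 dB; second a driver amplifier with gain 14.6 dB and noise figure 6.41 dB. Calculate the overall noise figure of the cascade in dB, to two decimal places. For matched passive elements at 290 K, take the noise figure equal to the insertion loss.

Convert to linear (a loss of L dB is a gain of −L dB): F_i = 10^(NF_i/10), G_i = 10^(G_i,dB/10)
  Stage 1: F_1 = 10^(2.47/10) = 1.766, G_1 = 10^(−2.47/10) = 0.5662
  Stage 2: F_2 = 10^(6.41/10) = 4.375, G_2 = 10^(14.6/10) = 28.84
Friis cascade:
  F = 1.766 + (4.375 − 1)/0.5662 = 7.727
NF = 10 log₁₀(7.727) = 8.88 dB

8.88 dB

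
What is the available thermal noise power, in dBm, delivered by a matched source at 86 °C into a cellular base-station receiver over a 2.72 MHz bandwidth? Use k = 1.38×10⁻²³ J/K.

−108.7 dBm

T = 86 °C + 273.15 = 359.15 K
P_n = kTB = 1.38×10⁻²³ × 359.15 × 2.72×10⁶ = 1.35×10⁻¹⁴ W
In dBm: 10 log₁₀(1.35×10⁻¹⁴ / 10⁻³) = −108.7 dBm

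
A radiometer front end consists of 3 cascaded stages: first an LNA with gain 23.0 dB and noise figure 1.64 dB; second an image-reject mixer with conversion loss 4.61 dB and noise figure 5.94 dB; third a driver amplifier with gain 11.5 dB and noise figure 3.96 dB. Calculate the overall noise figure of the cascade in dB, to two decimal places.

1.75 dB

Convert to linear (a loss of L dB is a gain of −L dB): F_i = 10^(NF_i/10), G_i = 10^(G_i,dB/10)
  Stage 1: F_1 = 10^(1.64/10) = 1.459, G_1 = 10^(23.0/10) = 199.5
  Stage 2: F_2 = 10^(5.94/10) = 3.926, G_2 = 10^(−4.61/10) = 0.3459
  Stage 3: F_3 = 10^(3.96/10) = 2.489, G_3 = 10^(11.5/10) = 14.13
Friis cascade:
  F = 1.459 + (3.926 − 1)/199.5 + (2.489 − 1)/69.02 = 1.495
NF = 10 log₁₀(1.495) = 1.75 dB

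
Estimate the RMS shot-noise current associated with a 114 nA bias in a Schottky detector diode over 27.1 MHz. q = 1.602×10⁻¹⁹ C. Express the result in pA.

I_n = √(2qI·B)
2qI·B = 2 × 1.602×10⁻¹⁹ × 1.14×10⁻⁷ × 2.71×10⁷ = 9.90×10⁻¹⁹ A²
I_n = √(9.90×10⁻¹⁹) = 9.95×10⁻¹⁰ A = 995 pA

995 pA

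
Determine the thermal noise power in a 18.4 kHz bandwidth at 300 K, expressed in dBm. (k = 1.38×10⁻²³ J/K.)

P_n = kTB = 1.38×10⁻²³ × 300 × 1.84×10⁴ = 7.62×10⁻¹⁷ W
In dBm: 10 log₁₀(7.62×10⁻¹⁷ / 10⁻³) = −131.2 dBm

−131.2 dBm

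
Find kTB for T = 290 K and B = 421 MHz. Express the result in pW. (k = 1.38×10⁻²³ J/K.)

1.68 pW

P_n = kTB = 1.38×10⁻²³ × 290 × 4.21×10⁸ = 1.68×10⁻¹² W = 1.68 pW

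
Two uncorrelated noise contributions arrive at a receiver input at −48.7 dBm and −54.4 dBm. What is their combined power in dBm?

Convert to linear, add, convert back:
P₁ = 1.35×10⁻⁸ W, P₂ = 3.63×10⁻⁹ W
P_tot = 1.71×10⁻⁸ W → 10 log₁₀(P_tot / 10⁻³) = −47.7 dBm

−47.7 dBm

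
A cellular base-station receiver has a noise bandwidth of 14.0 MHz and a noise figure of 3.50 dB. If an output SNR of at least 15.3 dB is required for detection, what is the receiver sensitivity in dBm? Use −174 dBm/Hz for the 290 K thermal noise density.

Sensitivity = −174 + 10 log₁₀(B) + NF + SNR_min
= −174 + 71.46 + 3.50 + 15.3
= −83.74 dBm → −83.7 dBm

−83.7 dBm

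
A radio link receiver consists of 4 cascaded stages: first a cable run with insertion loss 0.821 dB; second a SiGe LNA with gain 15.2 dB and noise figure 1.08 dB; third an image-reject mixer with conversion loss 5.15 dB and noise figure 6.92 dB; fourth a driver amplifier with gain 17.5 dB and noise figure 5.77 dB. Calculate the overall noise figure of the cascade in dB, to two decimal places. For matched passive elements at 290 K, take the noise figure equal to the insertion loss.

3.06 dB

Convert to linear (a loss of L dB is a gain of −L dB): F_i = 10^(NF_i/10), G_i = 10^(G_i,dB/10)
  Stage 1: F_1 = 10^(0.821/10) = 1.208, G_1 = 10^(−0.821/10) = 0.8278
  Stage 2: F_2 = 10^(1.08/10) = 1.282, G_2 = 10^(15.2/10) = 33.11
  Stage 3: F_3 = 10^(6.92/10) = 4.920, G_3 = 10^(−5.15/10) = 0.3055
  Stage 4: F_4 = 10^(5.77/10) = 3.776, G_4 = 10^(17.5/10) = 56.23
Friis cascade:
  F = 1.208 + (1.282 − 1)/0.8278 + (4.920 − 1)/27.41 + (3.776 − 1)/8.373 = 2.024
NF = 10 log₁₀(2.024) = 3.06 dB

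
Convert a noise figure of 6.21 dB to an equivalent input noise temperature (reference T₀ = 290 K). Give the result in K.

922 K

F = 10^(6.21/10) = 4.1783
T_e = (F − 1)·T₀ = (4.1783 − 1) × 290 = 922 K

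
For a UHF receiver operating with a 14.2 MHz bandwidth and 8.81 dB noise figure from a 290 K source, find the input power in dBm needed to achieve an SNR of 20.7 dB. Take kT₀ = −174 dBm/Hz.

−73.0 dBm

Sensitivity = −174 + 10 log₁₀(B) + NF + SNR_min
= −174 + 71.52 + 8.81 + 20.7
= −72.97 dBm → −73.0 dBm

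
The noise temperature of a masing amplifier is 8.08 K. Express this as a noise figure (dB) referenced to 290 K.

F = 1 + T_e/T₀ = 1 + 8.08/290 = 1.02786
NF = 10 log₁₀(1.02786) = 0.119 dB

0.119 dB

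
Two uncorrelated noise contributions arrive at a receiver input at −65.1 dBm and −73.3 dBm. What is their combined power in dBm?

Convert to linear, add, convert back:
P₁ = 3.09×10⁻¹⁰ W, P₂ = 4.68×10⁻¹¹ W
P_tot = 3.56×10⁻¹⁰ W → 10 log₁₀(P_tot / 10⁻³) = −64.5 dBm

−64.5 dBm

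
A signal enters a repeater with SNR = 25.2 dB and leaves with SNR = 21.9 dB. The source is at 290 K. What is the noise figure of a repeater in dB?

NF (dB) = SNR_in(dB) − SNR_out(dB) when the source is at T₀
NF = 25.2 − 21.9 = 3.3 dB

3.3 dB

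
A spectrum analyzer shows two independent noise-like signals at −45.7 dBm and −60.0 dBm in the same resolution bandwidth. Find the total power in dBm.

Convert to linear, add, convert back:
P₁ = 2.69×10⁻⁸ W, P₂ = 1.00×10⁻⁹ W
P_tot = 2.79×10⁻⁸ W → 10 log₁₀(P_tot / 10⁻³) = −45.5 dBm

−45.5 dBm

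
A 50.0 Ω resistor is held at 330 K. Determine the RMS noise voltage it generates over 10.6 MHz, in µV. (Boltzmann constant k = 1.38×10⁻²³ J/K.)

3.11 µV

V_n = √(4kTRB)
4kTRB = 4 × 1.38×10⁻²³ × 330 × 5.00×10¹ × 1.06×10⁷ = 9.65×10⁻¹² V²
V_n = √(9.65×10⁻¹²) = 3.11×10⁻⁶ V = 3.11 µV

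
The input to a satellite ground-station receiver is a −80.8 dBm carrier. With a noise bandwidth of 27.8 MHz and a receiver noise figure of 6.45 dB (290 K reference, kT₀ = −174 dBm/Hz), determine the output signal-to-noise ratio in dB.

12.3 dB

Noise floor: N = −174 + 10 log₁₀(B) + NF
10 log₁₀(2.78×10⁷) = 74.44 dB
N = −174 + 74.44 + 6.45 = −93.11 dBm
SNR = P_sig − N = −80.8 − (−93.11) = 12.31 dB → 12.3 dB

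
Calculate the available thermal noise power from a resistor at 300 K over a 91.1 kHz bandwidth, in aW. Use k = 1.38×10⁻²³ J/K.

377 aW

P_n = kTB = 1.38×10⁻²³ × 300 × 9.11×10⁴ = 3.77×10⁻¹⁶ W = 377 aW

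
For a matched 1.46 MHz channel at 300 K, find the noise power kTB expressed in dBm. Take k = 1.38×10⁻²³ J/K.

P_n = kTB = 1.38×10⁻²³ × 300 × 1.46×10⁶ = 6.04×10⁻¹⁵ W
In dBm: 10 log₁₀(6.04×10⁻¹⁵ / 10⁻³) = −112.2 dBm

−112.2 dBm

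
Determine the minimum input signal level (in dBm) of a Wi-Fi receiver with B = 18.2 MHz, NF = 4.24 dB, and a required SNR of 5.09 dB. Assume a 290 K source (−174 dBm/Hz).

Sensitivity = −174 + 10 log₁₀(B) + NF + SNR_min
= −174 + 72.6 + 4.24 + 5.09
= −92.07 dBm → −92.1 dBm

−92.1 dBm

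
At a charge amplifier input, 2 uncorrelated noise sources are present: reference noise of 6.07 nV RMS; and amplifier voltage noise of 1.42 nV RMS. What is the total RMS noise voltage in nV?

Uncorrelated sources add in power (mean-square): V_tot = √(ΣV_i²)
V_tot = √[(6.07×10⁻⁹)² + (1.42×10⁻⁹)²] = 6.23×10⁻⁹ V = 6.23 nV

6.23 nV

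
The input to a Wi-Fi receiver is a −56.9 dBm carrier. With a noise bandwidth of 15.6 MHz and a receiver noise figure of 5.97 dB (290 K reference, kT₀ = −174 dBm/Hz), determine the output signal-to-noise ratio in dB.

39.2 dB

Noise floor: N = −174 + 10 log₁₀(B) + NF
10 log₁₀(1.56×10⁷) = 71.93 dB
N = −174 + 71.93 + 5.97 = −96.10 dBm
SNR = P_sig − N = −56.9 − (−96.10) = 39.20 dB → 39.2 dB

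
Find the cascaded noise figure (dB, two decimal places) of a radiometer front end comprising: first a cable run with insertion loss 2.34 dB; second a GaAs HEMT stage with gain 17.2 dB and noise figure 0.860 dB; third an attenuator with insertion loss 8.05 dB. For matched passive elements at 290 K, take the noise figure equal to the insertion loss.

Convert to linear (a loss of L dB is a gain of −L dB): F_i = 10^(NF_i/10), G_i = 10^(G_i,dB/10)
  Stage 1: F_1 = 10^(2.34/10) = 1.714, G_1 = 10^(−2.34/10) = 0.5834
  Stage 2: F_2 = 10^(0.860/10) = 1.219, G_2 = 10^(17.2/10) = 52.48
  Stage 3: F_3 = 10^(8.05/10) = 6.383, G_3 = 10^(−8.05/10) = 0.1567
Friis cascade:
  F = 1.714 + (1.219 − 1)/0.5834 + (6.383 − 1)/30.62 = 2.265
NF = 10 log₁₀(2.265) = 3.55 dB

3.55 dB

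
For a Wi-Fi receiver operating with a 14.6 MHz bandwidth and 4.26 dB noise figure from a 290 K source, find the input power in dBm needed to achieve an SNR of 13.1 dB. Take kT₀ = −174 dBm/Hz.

−85.0 dBm

Sensitivity = −174 + 10 log₁₀(B) + NF + SNR_min
= −174 + 71.64 + 4.26 + 13.1
= −85.00 dBm → −85.0 dBm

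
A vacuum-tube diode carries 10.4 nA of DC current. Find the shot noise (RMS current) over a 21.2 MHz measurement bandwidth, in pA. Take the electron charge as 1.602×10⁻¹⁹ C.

266 pA

I_n = √(2qI·B)
2qI·B = 2 × 1.602×10⁻¹⁹ × 1.04×10⁻⁸ × 2.12×10⁷ = 7.06×10⁻²⁰ A²
I_n = √(7.06×10⁻²⁰) = 2.66×10⁻¹⁰ A = 266 pA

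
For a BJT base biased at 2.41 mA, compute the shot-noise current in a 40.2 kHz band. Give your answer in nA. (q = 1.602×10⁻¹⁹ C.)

I_n = √(2qI·B)
2qI·B = 2 × 1.602×10⁻¹⁹ × 2.41×10⁻³ × 4.02×10⁴ = 3.10×10⁻¹⁷ A²
I_n = √(3.10×10⁻¹⁷) = 5.57×10⁻⁹ A = 5.57 nA

5.57 nA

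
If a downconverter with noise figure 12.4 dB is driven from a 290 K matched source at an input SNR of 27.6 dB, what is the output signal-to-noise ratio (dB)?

15.2 dB

By definition F = SNR_in/SNR_out, so in dB: SNR_out = SNR_in − NF
SNR_out = 27.6 − 12.4 = 15.2 dB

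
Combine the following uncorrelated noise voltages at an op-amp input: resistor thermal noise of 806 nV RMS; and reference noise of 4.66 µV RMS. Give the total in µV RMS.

4.73 µV

Uncorrelated sources add in power (mean-square): V_tot = √(ΣV_i²)
V_tot = √[(8.06×10⁻⁷)² + (4.66×10⁻⁶)²] = 4.73×10⁻⁶ V = 4.73 µV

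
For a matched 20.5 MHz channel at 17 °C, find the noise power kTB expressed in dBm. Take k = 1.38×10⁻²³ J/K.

T = 17 °C + 273.15 = 290.15 K
P_n = kTB = 1.38×10⁻²³ × 290.15 × 2.05×10⁷ = 8.21×10⁻¹⁴ W
In dBm: 10 log₁₀(8.21×10⁻¹⁴ / 10⁻³) = −100.9 dBm

−100.9 dBm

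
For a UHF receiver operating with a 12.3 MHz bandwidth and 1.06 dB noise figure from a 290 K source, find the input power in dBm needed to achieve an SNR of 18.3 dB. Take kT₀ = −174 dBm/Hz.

−83.7 dBm

Sensitivity = −174 + 10 log₁₀(B) + NF + SNR_min
= −174 + 70.9 + 1.06 + 18.3
= −83.74 dBm → −83.7 dBm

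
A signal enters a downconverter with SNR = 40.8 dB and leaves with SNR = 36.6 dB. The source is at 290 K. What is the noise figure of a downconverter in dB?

NF (dB) = SNR_in(dB) − SNR_out(dB) when the source is at T₀
NF = 40.8 − 36.6 = 4.2 dB

4.2 dB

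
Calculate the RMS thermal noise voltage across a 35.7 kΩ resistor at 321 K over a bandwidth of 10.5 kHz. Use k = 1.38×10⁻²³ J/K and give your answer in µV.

2.58 µV

V_n = √(4kTRB)
4kTRB = 4 × 1.38×10⁻²³ × 321 × 3.57×10⁴ × 1.05×10⁴ = 6.64×10⁻¹² V²
V_n = √(6.64×10⁻¹²) = 2.58×10⁻⁶ V = 2.58 µV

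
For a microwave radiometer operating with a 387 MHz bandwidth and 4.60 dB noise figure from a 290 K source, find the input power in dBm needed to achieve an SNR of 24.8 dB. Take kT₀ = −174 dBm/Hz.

Sensitivity = −174 + 10 log₁₀(B) + NF + SNR_min
= −174 + 85.88 + 4.60 + 24.8
= −58.72 dBm → −58.7 dBm

−58.7 dBm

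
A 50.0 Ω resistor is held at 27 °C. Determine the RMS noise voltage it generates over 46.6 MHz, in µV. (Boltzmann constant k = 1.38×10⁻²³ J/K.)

6.21 µV

T = 27 °C + 273.15 = 300.15 K
V_n = √(4kTRB)
4kTRB = 4 × 1.38×10⁻²³ × 300.15 × 5.00×10¹ × 4.66×10⁷ = 3.86×10⁻¹¹ V²
V_n = √(3.86×10⁻¹¹) = 6.21×10⁻⁶ V = 6.21 µV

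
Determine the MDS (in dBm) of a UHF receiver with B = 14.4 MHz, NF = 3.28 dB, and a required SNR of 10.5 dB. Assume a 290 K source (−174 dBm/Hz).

Sensitivity = −174 + 10 log₁₀(B) + NF + SNR_min
= −174 + 71.58 + 3.28 + 10.5
= −88.64 dBm → −88.6 dBm

−88.6 dBm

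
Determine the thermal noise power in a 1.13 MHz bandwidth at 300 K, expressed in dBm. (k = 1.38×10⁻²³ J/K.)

−113.3 dBm

P_n = kTB = 1.38×10⁻²³ × 300 × 1.13×10⁶ = 4.68×10⁻¹⁵ W
In dBm: 10 log₁₀(4.68×10⁻¹⁵ / 10⁻³) = −113.3 dBm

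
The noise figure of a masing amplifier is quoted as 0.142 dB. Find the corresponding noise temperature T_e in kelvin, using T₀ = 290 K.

F = 10^(0.142/10) = 1.03324
T_e = (F − 1)·T₀ = (1.03324 − 1) × 290 = 9.64 K

9.64 K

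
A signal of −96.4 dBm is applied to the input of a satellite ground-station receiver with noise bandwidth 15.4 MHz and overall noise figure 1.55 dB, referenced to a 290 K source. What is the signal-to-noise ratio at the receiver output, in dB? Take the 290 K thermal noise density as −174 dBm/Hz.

Noise floor: N = −174 + 10 log₁₀(B) + NF
10 log₁₀(1.54×10⁷) = 71.88 dB
N = −174 + 71.88 + 1.55 = −100.57 dBm
SNR = P_sig − N = −96.4 − (−100.57) = 4.17 dB → 4.2 dB

4.2 dB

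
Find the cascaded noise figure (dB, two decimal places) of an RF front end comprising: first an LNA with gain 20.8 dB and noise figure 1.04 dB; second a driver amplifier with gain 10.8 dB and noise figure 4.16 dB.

Convert to linear (a loss of L dB is a gain of −L dB): F_i = 10^(NF_i/10), G_i = 10^(G_i,dB/10)
  Stage 1: F_1 = 10^(1.04/10) = 1.271, G_1 = 10^(20.8/10) = 120.2
  Stage 2: F_2 = 10^(4.16/10) = 2.606, G_2 = 10^(10.8/10) = 12.02
Friis cascade:
  F = 1.271 + (2.606 − 1)/120.2 = 1.284
NF = 10 log₁₀(1.284) = 1.09 dB

1.09 dB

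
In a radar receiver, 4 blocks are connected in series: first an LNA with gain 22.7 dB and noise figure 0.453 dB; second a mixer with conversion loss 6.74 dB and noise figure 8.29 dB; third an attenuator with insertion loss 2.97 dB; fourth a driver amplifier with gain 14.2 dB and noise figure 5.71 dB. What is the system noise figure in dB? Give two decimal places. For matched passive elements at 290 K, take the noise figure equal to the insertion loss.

Convert to linear (a loss of L dB is a gain of −L dB): F_i = 10^(NF_i/10), G_i = 10^(G_i,dB/10)
  Stage 1: F_1 = 10^(0.453/10) = 1.110, G_1 = 10^(22.7/10) = 186.2
  Stage 2: F_2 = 10^(8.29/10) = 6.745, G_2 = 10^(−6.74/10) = 0.2118
  Stage 3: F_3 = 10^(2.97/10) = 1.982, G_3 = 10^(−2.97/10) = 0.5047
  Stage 4: F_4 = 10^(5.71/10) = 3.724, G_4 = 10^(14.2/10) = 26.30
Friis cascade:
  F = 1.110 + (6.745 − 1)/186.2 + (1.982 − 1)/39.45 + (3.724 − 1)/19.91 = 1.303
NF = 10 log₁₀(1.303) = 1.15 dB

1.15 dB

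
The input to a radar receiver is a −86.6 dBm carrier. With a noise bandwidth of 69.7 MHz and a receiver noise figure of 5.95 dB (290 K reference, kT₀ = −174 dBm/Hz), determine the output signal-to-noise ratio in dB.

Noise floor: N = −174 + 10 log₁₀(B) + NF
10 log₁₀(6.97×10⁷) = 78.43 dB
N = −174 + 78.43 + 5.95 = −89.62 dBm
SNR = P_sig − N = −86.6 − (−89.62) = 3.02 dB → 3.0 dB

3.0 dB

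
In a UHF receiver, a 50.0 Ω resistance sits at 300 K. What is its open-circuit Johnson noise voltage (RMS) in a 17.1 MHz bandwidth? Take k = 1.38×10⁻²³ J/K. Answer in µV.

3.76 µV

V_n = √(4kTRB)
4kTRB = 4 × 1.38×10⁻²³ × 300 × 5.00×10¹ × 1.71×10⁷ = 1.42×10⁻¹¹ V²
V_n = √(1.42×10⁻¹¹) = 3.76×10⁻⁶ V = 3.76 µV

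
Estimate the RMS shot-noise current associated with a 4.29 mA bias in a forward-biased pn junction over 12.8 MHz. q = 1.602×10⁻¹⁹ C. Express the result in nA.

I_n = √(2qI·B)
2qI·B = 2 × 1.602×10⁻¹⁹ × 4.29×10⁻³ × 1.28×10⁷ = 1.76×10⁻¹⁴ A²
I_n = √(1.76×10⁻¹⁴) = 1.33×10⁻⁷ A = 133 nA

133 nA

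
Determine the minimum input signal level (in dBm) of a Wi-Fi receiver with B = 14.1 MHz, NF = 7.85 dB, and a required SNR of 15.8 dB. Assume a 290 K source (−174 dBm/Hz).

Sensitivity = −174 + 10 log₁₀(B) + NF + SNR_min
= −174 + 71.49 + 7.85 + 15.8
= −78.86 dBm → −78.9 dBm

−78.9 dBm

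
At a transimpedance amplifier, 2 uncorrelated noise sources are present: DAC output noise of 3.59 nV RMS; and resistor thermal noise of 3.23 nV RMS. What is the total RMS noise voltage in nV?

4.83 nV

Uncorrelated sources add in power (mean-square): V_tot = √(ΣV_i²)
V_tot = √[(3.59×10⁻⁹)² + (3.23×10⁻⁹)²] = 4.83×10⁻⁹ V = 4.83 nV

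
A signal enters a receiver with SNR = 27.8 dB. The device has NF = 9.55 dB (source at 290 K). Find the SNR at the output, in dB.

18.25 dB

By definition F = SNR_in/SNR_out, so in dB: SNR_out = SNR_in − NF
SNR_out = 27.8 − 9.55 = 18.25 dB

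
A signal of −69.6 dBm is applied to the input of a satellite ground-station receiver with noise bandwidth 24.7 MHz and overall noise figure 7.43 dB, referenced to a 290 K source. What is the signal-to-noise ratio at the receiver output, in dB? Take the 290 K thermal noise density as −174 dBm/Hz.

Noise floor: N = −174 + 10 log₁₀(B) + NF
10 log₁₀(2.47×10⁷) = 73.93 dB
N = −174 + 73.93 + 7.43 = −92.64 dBm
SNR = P_sig − N = −69.6 − (−92.64) = 23.04 dB → 23.0 dB

23.0 dB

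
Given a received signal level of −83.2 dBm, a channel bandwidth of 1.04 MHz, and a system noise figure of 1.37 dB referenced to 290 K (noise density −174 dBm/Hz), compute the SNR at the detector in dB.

29.3 dB

Noise floor: N = −174 + 10 log₁₀(B) + NF
10 log₁₀(1.04×10⁶) = 60.17 dB
N = −174 + 60.17 + 1.37 = −112.46 dBm
SNR = P_sig − N = −83.2 − (−112.46) = 29.26 dB → 29.3 dB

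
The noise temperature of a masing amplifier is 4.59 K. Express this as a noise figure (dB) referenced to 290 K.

F = 1 + T_e/T₀ = 1 + 4.59/290 = 1.01583
NF = 10 log₁₀(1.01583) = 0.068 dB

0.068 dB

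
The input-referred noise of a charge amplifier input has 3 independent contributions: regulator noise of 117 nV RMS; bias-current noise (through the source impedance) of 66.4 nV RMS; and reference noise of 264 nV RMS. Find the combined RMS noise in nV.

296 nV

Uncorrelated sources add in power (mean-square): V_tot = √(ΣV_i²)
V_tot = √[(1.17×10⁻⁷)² + (6.64×10⁻⁸)² + (2.64×10⁻⁷)²] = 2.96×10⁻⁷ V = 296 nV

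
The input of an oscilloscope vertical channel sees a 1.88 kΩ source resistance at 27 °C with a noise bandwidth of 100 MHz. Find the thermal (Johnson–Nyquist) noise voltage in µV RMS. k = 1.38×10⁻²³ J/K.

55.8 µV

T = 27 °C + 273.15 = 300.15 K
V_n = √(4kTRB)
4kTRB = 4 × 1.38×10⁻²³ × 300.15 × 1.88×10³ × 1.00×10⁸ = 3.11×10⁻⁹ V²
V_n = √(3.11×10⁻⁹) = 5.58×10⁻⁵ V = 55.8 µV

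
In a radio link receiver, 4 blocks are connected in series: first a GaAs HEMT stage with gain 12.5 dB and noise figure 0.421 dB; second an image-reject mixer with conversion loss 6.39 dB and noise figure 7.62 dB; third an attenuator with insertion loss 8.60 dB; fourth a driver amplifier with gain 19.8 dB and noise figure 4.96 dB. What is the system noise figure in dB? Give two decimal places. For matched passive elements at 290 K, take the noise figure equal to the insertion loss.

Convert to linear (a loss of L dB is a gain of −L dB): F_i = 10^(NF_i/10), G_i = 10^(G_i,dB/10)
  Stage 1: F_1 = 10^(0.421/10) = 1.102, G_1 = 10^(12.5/10) = 17.78
  Stage 2: F_2 = 10^(7.62/10) = 5.781, G_2 = 10^(−6.39/10) = 0.2296
  Stage 3: F_3 = 10^(8.60/10) = 7.244, G_3 = 10^(−8.60/10) = 0.1380
  Stage 4: F_4 = 10^(4.96/10) = 3.133, G_4 = 10^(19.8/10) = 95.50
Friis cascade:
  F = 1.102 + (5.781 − 1)/17.78 + (7.244 − 1)/4.083 + (3.133 − 1)/0.5636 = 6.685
NF = 10 log₁₀(6.685) = 8.25 dB

8.25 dB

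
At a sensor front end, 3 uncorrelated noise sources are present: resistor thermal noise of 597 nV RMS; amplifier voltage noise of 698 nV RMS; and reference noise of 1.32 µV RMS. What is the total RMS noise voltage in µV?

Uncorrelated sources add in power (mean-square): V_tot = √(ΣV_i²)
V_tot = √[(5.97×10⁻⁷)² + (6.98×10⁻⁷)² + (1.32×10⁻⁶)²] = 1.61×10⁻⁶ V = 1.61 µV

1.61 µV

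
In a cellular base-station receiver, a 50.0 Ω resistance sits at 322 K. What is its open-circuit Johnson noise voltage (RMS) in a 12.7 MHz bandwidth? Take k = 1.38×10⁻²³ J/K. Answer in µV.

3.36 µV

V_n = √(4kTRB)
4kTRB = 4 × 1.38×10⁻²³ × 322 × 5.00×10¹ × 1.27×10⁷ = 1.13×10⁻¹¹ V²
V_n = √(1.13×10⁻¹¹) = 3.36×10⁻⁶ V = 3.36 µV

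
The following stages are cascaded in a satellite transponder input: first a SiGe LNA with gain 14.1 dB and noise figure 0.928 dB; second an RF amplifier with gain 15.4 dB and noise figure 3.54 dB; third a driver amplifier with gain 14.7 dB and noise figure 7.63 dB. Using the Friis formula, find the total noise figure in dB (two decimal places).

Convert to linear (a loss of L dB is a gain of −L dB): F_i = 10^(NF_i/10), G_i = 10^(G_i,dB/10)
  Stage 1: F_1 = 10^(0.928/10) = 1.238, G_1 = 10^(14.1/10) = 25.70
  Stage 2: F_2 = 10^(3.54/10) = 2.259, G_2 = 10^(15.4/10) = 34.67
  Stage 3: F_3 = 10^(7.63/10) = 5.794, G_3 = 10^(14.7/10) = 29.51
Friis cascade:
  F = 1.238 + (2.259 − 1)/25.70 + (5.794 − 1)/891.3 = 1.293
NF = 10 log₁₀(1.293) = 1.11 dB

1.11 dB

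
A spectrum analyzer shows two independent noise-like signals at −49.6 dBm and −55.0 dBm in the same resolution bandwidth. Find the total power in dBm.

Convert to linear, add, convert back:
P₁ = 1.10×10⁻⁸ W, P₂ = 3.16×10⁻⁹ W
P_tot = 1.41×10⁻⁸ W → 10 log₁₀(P_tot / 10⁻³) = −48.5 dBm

−48.5 dBm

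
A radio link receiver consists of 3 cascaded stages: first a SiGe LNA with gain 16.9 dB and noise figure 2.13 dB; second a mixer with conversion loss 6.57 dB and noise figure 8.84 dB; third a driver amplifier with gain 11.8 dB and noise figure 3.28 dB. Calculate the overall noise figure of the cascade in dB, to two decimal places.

2.73 dB

Convert to linear (a loss of L dB is a gain of −L dB): F_i = 10^(NF_i/10), G_i = 10^(G_i,dB/10)
  Stage 1: F_1 = 10^(2.13/10) = 1.633, G_1 = 10^(16.9/10) = 48.98
  Stage 2: F_2 = 10^(8.84/10) = 7.656, G_2 = 10^(−6.57/10) = 0.2203
  Stage 3: F_3 = 10^(3.28/10) = 2.128, G_3 = 10^(11.8/10) = 15.14
Friis cascade:
  F = 1.633 + (7.656 − 1)/48.98 + (2.128 − 1)/10.79 = 1.874
NF = 10 log₁₀(1.874) = 2.73 dB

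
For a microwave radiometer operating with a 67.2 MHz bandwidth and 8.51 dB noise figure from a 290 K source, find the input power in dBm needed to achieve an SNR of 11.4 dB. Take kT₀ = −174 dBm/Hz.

−75.8 dBm

Sensitivity = −174 + 10 log₁₀(B) + NF + SNR_min
= −174 + 78.27 + 8.51 + 11.4
= −75.82 dBm → −75.8 dBm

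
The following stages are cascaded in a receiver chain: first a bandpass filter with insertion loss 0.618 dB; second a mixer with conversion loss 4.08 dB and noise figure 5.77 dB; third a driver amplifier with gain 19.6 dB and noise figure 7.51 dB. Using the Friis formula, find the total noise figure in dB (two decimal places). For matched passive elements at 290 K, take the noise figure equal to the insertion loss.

Convert to linear (a loss of L dB is a gain of −L dB): F_i = 10^(NF_i/10), G_i = 10^(G_i,dB/10)
  Stage 1: F_1 = 10^(0.618/10) = 1.153, G_1 = 10^(−0.618/10) = 0.8674
  Stage 2: F_2 = 10^(5.77/10) = 3.776, G_2 = 10^(−4.08/10) = 0.3908
  Stage 3: F_3 = 10^(7.51/10) = 5.636, G_3 = 10^(19.6/10) = 91.20
Friis cascade:
  F = 1.153 + (3.776 − 1)/0.8674 + (5.636 − 1)/0.3390 = 18.03
NF = 10 log₁₀(18.03) = 12.56 dB

12.56 dB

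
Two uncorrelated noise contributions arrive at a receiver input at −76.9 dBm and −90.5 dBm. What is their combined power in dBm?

−76.7 dBm

Convert to linear, add, convert back:
P₁ = 2.04×10⁻¹¹ W, P₂ = 8.91×10⁻¹³ W
P_tot = 2.13×10⁻¹¹ W → 10 log₁₀(P_tot / 10⁻³) = −76.7 dBm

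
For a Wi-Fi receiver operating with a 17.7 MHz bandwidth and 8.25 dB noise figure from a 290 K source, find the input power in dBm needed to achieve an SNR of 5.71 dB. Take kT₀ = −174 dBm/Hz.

−87.6 dBm

Sensitivity = −174 + 10 log₁₀(B) + NF + SNR_min
= −174 + 72.48 + 8.25 + 5.71
= −87.56 dBm → −87.6 dBm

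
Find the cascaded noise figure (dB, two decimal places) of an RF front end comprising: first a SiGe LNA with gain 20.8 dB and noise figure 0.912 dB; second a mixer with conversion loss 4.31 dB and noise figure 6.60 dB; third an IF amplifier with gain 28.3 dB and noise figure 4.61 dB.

1.16 dB

Convert to linear (a loss of L dB is a gain of −L dB): F_i = 10^(NF_i/10), G_i = 10^(G_i,dB/10)
  Stage 1: F_1 = 10^(0.912/10) = 1.234, G_1 = 10^(20.8/10) = 120.2
  Stage 2: F_2 = 10^(6.60/10) = 4.571, G_2 = 10^(−4.31/10) = 0.3707
  Stage 3: F_3 = 10^(4.61/10) = 2.891, G_3 = 10^(28.3/10) = 676.1
Friis cascade:
  F = 1.234 + (4.571 − 1)/120.2 + (2.891 − 1)/44.57 = 1.306
NF = 10 log₁₀(1.306) = 1.16 dB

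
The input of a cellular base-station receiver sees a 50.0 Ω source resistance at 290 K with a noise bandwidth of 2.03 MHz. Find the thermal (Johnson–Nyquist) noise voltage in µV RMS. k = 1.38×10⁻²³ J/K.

V_n = √(4kTRB)
4kTRB = 4 × 1.38×10⁻²³ × 290 × 5.00×10¹ × 2.03×10⁶ = 1.62×10⁻¹² V²
V_n = √(1.62×10⁻¹²) = 1.27×10⁻⁶ V = 1.27 µV

1.27 µV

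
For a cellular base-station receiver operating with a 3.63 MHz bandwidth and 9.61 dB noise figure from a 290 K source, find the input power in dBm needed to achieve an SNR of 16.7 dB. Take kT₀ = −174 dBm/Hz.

Sensitivity = −174 + 10 log₁₀(B) + NF + SNR_min
= −174 + 65.6 + 9.61 + 16.7
= −82.09 dBm → −82.1 dBm

−82.1 dBm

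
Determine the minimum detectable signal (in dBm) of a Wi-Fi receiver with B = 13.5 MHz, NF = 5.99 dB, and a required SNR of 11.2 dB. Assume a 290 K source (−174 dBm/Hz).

Sensitivity = −174 + 10 log₁₀(B) + NF + SNR_min
= −174 + 71.3 + 5.99 + 11.2
= −85.51 dBm → −85.5 dBm

−85.5 dBm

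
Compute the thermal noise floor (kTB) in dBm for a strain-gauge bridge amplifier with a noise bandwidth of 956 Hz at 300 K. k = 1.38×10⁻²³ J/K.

−144.0 dBm

P_n = kTB = 1.38×10⁻²³ × 300 × 9.56×10² = 3.96×10⁻¹⁸ W
In dBm: 10 log₁₀(3.96×10⁻¹⁸ / 10⁻³) = −144.0 dBm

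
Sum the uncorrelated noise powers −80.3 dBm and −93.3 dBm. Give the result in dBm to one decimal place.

Convert to linear, add, convert back:
P₁ = 9.33×10⁻¹² W, P₂ = 4.68×10⁻¹³ W
P_tot = 9.80×10⁻¹² W → 10 log₁₀(P_tot / 10⁻³) = −80.1 dBm

−80.1 dBm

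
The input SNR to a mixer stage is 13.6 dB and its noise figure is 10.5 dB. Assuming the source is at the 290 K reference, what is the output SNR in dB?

3.1 dB

By definition F = SNR_in/SNR_out, so in dB: SNR_out = SNR_in − NF
SNR_out = 13.6 − 10.5 = 3.1 dB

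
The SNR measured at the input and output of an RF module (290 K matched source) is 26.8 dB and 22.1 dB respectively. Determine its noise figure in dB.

4.7 dB

NF (dB) = SNR_in(dB) − SNR_out(dB) when the source is at T₀
NF = 26.8 − 22.1 = 4.7 dB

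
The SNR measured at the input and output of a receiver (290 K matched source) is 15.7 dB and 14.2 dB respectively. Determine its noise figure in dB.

1.5 dB

NF (dB) = SNR_in(dB) − SNR_out(dB) when the source is at T₀
NF = 15.7 − 14.2 = 1.5 dB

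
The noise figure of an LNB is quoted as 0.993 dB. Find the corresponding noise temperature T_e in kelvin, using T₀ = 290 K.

74.5 K

F = 10^(0.993/10) = 1.2569
T_e = (F − 1)·T₀ = (1.2569 − 1) × 290 = 74.5 K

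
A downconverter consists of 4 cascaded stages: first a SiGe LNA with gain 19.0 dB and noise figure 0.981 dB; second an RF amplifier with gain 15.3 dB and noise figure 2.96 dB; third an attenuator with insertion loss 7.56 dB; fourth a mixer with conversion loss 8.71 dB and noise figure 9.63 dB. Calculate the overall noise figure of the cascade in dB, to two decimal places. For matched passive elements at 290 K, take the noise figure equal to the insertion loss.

1.09 dB

Convert to linear (a loss of L dB is a gain of −L dB): F_i = 10^(NF_i/10), G_i = 10^(G_i,dB/10)
  Stage 1: F_1 = 10^(0.981/10) = 1.253, G_1 = 10^(19.0/10) = 79.43
  Stage 2: F_2 = 10^(2.96/10) = 1.977, G_2 = 10^(15.3/10) = 33.88
  Stage 3: F_3 = 10^(7.56/10) = 5.702, G_3 = 10^(−7.56/10) = 0.1754
  Stage 4: F_4 = 10^(9.63/10) = 9.183, G_4 = 10^(−8.71/10) = 0.1346
Friis cascade:
  F = 1.253 + (1.977 − 1)/79.43 + (5.702 − 1)/2692 + (9.183 − 1)/472.1 = 1.285
NF = 10 log₁₀(1.285) = 1.09 dB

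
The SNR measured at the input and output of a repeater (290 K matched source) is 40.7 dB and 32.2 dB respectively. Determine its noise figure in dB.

8.5 dB

NF (dB) = SNR_in(dB) − SNR_out(dB) when the source is at T₀
NF = 40.7 − 32.2 = 8.5 dB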